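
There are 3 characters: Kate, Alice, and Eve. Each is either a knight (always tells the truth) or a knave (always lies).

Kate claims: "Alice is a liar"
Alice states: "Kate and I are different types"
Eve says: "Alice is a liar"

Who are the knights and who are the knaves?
Kate is a knave.
Alice is a knight.
Eve is a knave.

Verification:
- Kate (knave) says "Alice is a liar" - this is FALSE (a lie) because Alice is a knight.
- Alice (knight) says "Kate and I are different types" - this is TRUE because Alice is a knight and Kate is a knave.
- Eve (knave) says "Alice is a liar" - this is FALSE (a lie) because Alice is a knight.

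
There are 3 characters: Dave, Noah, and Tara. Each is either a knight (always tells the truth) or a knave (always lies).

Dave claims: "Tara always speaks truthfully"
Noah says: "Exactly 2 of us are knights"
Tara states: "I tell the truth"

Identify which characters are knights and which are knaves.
Dave is a knave.
Noah is a knave.
Tara is a knave.

Verification:
- Dave (knave) says "Tara always speaks truthfully" - this is FALSE (a lie) because Tara is a knave.
- Noah (knave) says "Exactly 2 of us are knights" - this is FALSE (a lie) because there are 0 knights.
- Tara (knave) says "I tell the truth" - this is FALSE (a lie) because Tara is a knave.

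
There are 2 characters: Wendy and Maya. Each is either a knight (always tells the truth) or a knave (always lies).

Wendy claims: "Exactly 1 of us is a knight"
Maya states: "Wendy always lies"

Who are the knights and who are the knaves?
Wendy is a knight.
Maya is a knave.

Verification:
- Wendy (knight) says "Exactly 1 of us is a knight" - this is TRUE because there are 1 knights.
- Maya (knave) says "Wendy always lies" - this is FALSE (a lie) because Wendy is a knight.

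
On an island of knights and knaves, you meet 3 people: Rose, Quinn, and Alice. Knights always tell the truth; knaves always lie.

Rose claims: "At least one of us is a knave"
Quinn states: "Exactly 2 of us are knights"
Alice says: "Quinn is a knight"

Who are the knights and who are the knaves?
Rose is a knight.
Quinn is a knave.
Alice is a knave.

Verification:
- Rose (knight) says "At least one of us is a knave" - this is TRUE because Quinn and Alice are knaves.
- Quinn (knave) says "Exactly 2 of us are knights" - this is FALSE (a lie) because there are 1 knights.
- Alice (knave) says "Quinn is a knight" - this is FALSE (a lie) because Quinn is a knave.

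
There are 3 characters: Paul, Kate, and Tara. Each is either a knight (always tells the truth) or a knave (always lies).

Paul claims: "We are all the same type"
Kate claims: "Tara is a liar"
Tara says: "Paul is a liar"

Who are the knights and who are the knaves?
Paul is a knave.
Kate is a knave.
Tara is a knight.

Verification:
- Paul (knave) says "We are all the same type" - this is FALSE (a lie) because Tara is a knight and Paul and Kate are knaves.
- Kate (knave) says "Tara is a liar" - this is FALSE (a lie) because Tara is a knight.
- Tara (knight) says "Paul is a liar" - this is TRUE because Paul is a knave.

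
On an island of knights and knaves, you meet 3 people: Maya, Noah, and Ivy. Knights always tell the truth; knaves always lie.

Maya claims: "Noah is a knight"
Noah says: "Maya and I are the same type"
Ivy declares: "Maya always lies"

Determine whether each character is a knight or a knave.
Maya is a knight.
Noah is a knight.
Ivy is a knave.

Verification:
- Maya (knight) says "Noah is a knight" - this is TRUE because Noah is a knight.
- Noah (knight) says "Maya and I are the same type" - this is TRUE because Noah is a knight and Maya is a knight.
- Ivy (knave) says "Maya always lies" - this is FALSE (a lie) because Maya is a knight.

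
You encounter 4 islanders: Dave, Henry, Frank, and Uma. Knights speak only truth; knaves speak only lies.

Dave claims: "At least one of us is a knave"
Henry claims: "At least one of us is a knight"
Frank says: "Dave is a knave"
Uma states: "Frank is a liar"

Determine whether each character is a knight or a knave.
Dave is a knight.
Henry is a knight.
Frank is a knave.
Uma is a knight.

Verification:
- Dave (knight) says "At least one of us is a knave" - this is TRUE because Frank is a knave.
- Henry (knight) says "At least one of us is a knight" - this is TRUE because Dave, Henry, and Uma are knights.
- Frank (knave) says "Dave is a knave" - this is FALSE (a lie) because Dave is a knight.
- Uma (knight) says "Frank is a liar" - this is TRUE because Frank is a knave.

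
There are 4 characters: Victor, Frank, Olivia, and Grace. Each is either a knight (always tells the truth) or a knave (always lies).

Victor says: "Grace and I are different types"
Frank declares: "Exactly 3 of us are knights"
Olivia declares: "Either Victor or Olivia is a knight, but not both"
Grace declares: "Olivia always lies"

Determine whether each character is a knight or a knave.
Victor is a knave.
Frank is a knave.
Olivia is a knight.
Grace is a knave.

Verification:
- Victor (knave) says "Grace and I are different types" - this is FALSE (a lie) because Victor is a knave and Grace is a knave.
- Frank (knave) says "Exactly 3 of us are knights" - this is FALSE (a lie) because there are 1 knights.
- Olivia (knight) says "Either Victor or Olivia is a knight, but not both" - this is TRUE because Victor is a knave and Olivia is a knight.
- Grace (knave) says "Olivia always lies" - this is FALSE (a lie) because Olivia is a knight.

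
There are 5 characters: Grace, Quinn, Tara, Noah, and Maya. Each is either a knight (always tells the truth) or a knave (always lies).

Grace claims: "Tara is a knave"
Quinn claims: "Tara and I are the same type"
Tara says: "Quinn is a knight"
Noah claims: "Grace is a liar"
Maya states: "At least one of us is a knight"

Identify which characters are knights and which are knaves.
Grace is a knave.
Quinn is a knight.
Tara is a knight.
Noah is a knight.
Maya is a knight.

Verification:
- Grace (knave) says "Tara is a knave" - this is FALSE (a lie) because Tara is a knight.
- Quinn (knight) says "Tara and I are the same type" - this is TRUE because Quinn is a knight and Tara is a knight.
- Tara (knight) says "Quinn is a knight" - this is TRUE because Quinn is a knight.
- Noah (knight) says "Grace is a liar" - this is TRUE because Grace is a knave.
- Maya (knight) says "At least one of us is a knight" - this is TRUE because Quinn, Tara, Noah, and Maya are knights.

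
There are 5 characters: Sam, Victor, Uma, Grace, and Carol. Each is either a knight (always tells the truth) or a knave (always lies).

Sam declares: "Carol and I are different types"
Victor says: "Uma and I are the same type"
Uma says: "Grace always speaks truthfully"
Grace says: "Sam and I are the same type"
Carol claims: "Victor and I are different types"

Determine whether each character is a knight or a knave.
Sam is a knight.
Victor is a knave.
Uma is a knight.
Grace is a knight.
Carol is a knave.

Verification:
- Sam (knight) says "Carol and I are different types" - this is TRUE because Sam is a knight and Carol is a knave.
- Victor (knave) says "Uma and I are the same type" - this is FALSE (a lie) because Victor is a knave and Uma is a knight.
- Uma (knight) says "Grace always speaks truthfully" - this is TRUE because Grace is a knight.
- Grace (knight) says "Sam and I are the same type" - this is TRUE because Grace is a knight and Sam is a knight.
- Carol (knave) says "Victor and I are different types" - this is FALSE (a lie) because Carol is a knave and Victor is a knave.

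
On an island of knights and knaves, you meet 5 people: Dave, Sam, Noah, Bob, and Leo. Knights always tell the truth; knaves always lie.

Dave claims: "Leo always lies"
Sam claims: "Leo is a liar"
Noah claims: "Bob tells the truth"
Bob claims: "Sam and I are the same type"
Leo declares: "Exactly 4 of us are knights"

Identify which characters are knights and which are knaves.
Dave is a knight.
Sam is a knight.
Noah is a knave.
Bob is a knave.
Leo is a knave.

Verification:
- Dave (knight) says "Leo always lies" - this is TRUE because Leo is a knave.
- Sam (knight) says "Leo is a liar" - this is TRUE because Leo is a knave.
- Noah (knave) says "Bob tells the truth" - this is FALSE (a lie) because Bob is a knave.
- Bob (knave) says "Sam and I are the same type" - this is FALSE (a lie) because Bob is a knave and Sam is a knight.
- Leo (knave) says "Exactly 4 of us are knights" - this is FALSE (a lie) because there are 2 knights.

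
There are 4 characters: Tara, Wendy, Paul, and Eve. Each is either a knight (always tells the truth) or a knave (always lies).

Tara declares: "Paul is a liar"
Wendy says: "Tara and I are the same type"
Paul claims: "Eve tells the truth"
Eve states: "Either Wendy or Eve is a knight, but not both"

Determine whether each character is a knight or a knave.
Tara is a knight.
Wendy is a knave.
Paul is a knave.
Eve is a knave.

Verification:
- Tara (knight) says "Paul is a liar" - this is TRUE because Paul is a knave.
- Wendy (knave) says "Tara and I are the same type" - this is FALSE (a lie) because Wendy is a knave and Tara is a knight.
- Paul (knave) says "Eve tells the truth" - this is FALSE (a lie) because Eve is a knave.
- Eve (knave) says "Either Wendy or Eve is a knight, but not both" - this is FALSE (a lie) because Wendy is a knave and Eve is a knave.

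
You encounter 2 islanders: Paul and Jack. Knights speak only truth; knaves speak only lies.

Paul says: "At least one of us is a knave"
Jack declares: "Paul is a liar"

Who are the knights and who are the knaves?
Paul is a knight.
Jack is a knave.

Verification:
- Paul (knight) says "At least one of us is a knave" - this is TRUE because Jack is a knave.
- Jack (knave) says "Paul is a liar" - this is FALSE (a lie) because Paul is a knight.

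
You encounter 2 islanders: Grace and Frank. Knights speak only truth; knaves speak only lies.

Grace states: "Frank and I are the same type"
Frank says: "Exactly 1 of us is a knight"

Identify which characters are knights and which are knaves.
Grace is a knave.
Frank is a knight.

Verification:
- Grace (knave) says "Frank and I are the same type" - this is FALSE (a lie) because Grace is a knave and Frank is a knight.
- Frank (knight) says "Exactly 1 of us is a knight" - this is TRUE because there are 1 knights.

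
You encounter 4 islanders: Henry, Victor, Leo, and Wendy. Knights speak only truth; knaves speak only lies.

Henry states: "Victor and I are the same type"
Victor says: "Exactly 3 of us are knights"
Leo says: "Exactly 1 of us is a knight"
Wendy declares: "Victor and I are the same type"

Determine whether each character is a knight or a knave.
Henry is a knight.
Victor is a knight.
Leo is a knave.
Wendy is a knight.

Verification:
- Henry (knight) says "Victor and I are the same type" - this is TRUE because Henry is a knight and Victor is a knight.
- Victor (knight) says "Exactly 3 of us are knights" - this is TRUE because there are 3 knights.
- Leo (knave) says "Exactly 1 of us is a knight" - this is FALSE (a lie) because there are 3 knights.
- Wendy (knight) says "Victor and I are the same type" - this is TRUE because Wendy is a knight and Victor is a knight.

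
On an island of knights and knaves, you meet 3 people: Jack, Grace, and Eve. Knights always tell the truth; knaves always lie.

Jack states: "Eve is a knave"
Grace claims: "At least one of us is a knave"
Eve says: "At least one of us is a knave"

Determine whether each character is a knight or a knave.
Jack is a knave.
Grace is a knight.
Eve is a knight.

Verification:
- Jack (knave) says "Eve is a knave" - this is FALSE (a lie) because Eve is a knight.
- Grace (knight) says "At least one of us is a knave" - this is TRUE because Jack is a knave.
- Eve (knight) says "At least one of us is a knave" - this is TRUE because Jack is a knave.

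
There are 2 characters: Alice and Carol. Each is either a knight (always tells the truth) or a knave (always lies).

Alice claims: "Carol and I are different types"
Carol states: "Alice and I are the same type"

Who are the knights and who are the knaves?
Alice is a knight.
Carol is a knave.

Verification:
- Alice (knight) says "Carol and I are different types" - this is TRUE because Alice is a knight and Carol is a knave.
- Carol (knave) says "Alice and I are the same type" - this is FALSE (a lie) because Carol is a knave and Alice is a knight.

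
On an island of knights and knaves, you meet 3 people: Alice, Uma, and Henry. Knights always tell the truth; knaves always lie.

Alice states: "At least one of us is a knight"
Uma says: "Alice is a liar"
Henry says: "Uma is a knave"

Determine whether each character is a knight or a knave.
Alice is a knight.
Uma is a knave.
Henry is a knight.

Verification:
- Alice (knight) says "At least one of us is a knight" - this is TRUE because Alice and Henry are knights.
- Uma (knave) says "Alice is a liar" - this is FALSE (a lie) because Alice is a knight.
- Henry (knight) says "Uma is a knave" - this is TRUE because Uma is a knave.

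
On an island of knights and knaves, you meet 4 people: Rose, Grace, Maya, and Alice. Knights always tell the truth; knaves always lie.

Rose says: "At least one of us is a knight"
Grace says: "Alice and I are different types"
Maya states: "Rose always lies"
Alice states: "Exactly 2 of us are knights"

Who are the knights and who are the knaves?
Rose is a knight.
Grace is a knave.
Maya is a knave.
Alice is a knave.

Verification:
- Rose (knight) says "At least one of us is a knight" - this is TRUE because Rose is a knight.
- Grace (knave) says "Alice and I are different types" - this is FALSE (a lie) because Grace is a knave and Alice is a knave.
- Maya (knave) says "Rose always lies" - this is FALSE (a lie) because Rose is a knight.
- Alice (knave) says "Exactly 2 of us are knights" - this is FALSE (a lie) because there are 1 knights.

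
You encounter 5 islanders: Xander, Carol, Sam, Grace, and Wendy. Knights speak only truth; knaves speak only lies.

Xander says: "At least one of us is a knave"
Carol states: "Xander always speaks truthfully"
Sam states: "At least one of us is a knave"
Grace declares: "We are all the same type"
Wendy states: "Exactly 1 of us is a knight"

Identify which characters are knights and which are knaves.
Xander is a knight.
Carol is a knight.
Sam is a knight.
Grace is a knave.
Wendy is a knave.

Verification:
- Xander (knight) says "At least one of us is a knave" - this is TRUE because Grace and Wendy are knaves.
- Carol (knight) says "Xander always speaks truthfully" - this is TRUE because Xander is a knight.
- Sam (knight) says "At least one of us is a knave" - this is TRUE because Grace and Wendy are knaves.
- Grace (knave) says "We are all the same type" - this is FALSE (a lie) because Xander, Carol, and Sam are knights and Grace and Wendy are knaves.
- Wendy (knave) says "Exactly 1 of us is a knight" - this is FALSE (a lie) because there are 3 knights.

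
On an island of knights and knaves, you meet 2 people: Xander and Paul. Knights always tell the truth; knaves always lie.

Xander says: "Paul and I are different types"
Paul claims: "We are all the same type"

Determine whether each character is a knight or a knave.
Xander is a knight.
Paul is a knave.

Verification:
- Xander (knight) says "Paul and I are different types" - this is TRUE because Xander is a knight and Paul is a knave.
- Paul (knave) says "We are all the same type" - this is FALSE (a lie) because Xander is a knight and Paul is a knave.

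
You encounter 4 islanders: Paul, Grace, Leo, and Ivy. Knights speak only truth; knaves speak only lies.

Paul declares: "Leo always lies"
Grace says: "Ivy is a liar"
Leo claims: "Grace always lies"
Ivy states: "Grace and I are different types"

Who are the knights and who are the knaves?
Paul is a knave.
Grace is a knave.
Leo is a knight.
Ivy is a knight.

Verification:
- Paul (knave) says "Leo always lies" - this is FALSE (a lie) because Leo is a knight.
- Grace (knave) says "Ivy is a liar" - this is FALSE (a lie) because Ivy is a knight.
- Leo (knight) says "Grace always lies" - this is TRUE because Grace is a knave.
- Ivy (knight) says "Grace and I are different types" - this is TRUE because Ivy is a knight and Grace is a knave.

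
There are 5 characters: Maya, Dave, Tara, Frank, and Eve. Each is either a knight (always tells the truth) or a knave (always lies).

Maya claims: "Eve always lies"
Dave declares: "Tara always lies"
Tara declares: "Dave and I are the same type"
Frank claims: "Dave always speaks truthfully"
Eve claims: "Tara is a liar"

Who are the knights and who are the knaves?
Maya is a knave.
Dave is a knight.
Tara is a knave.
Frank is a knight.
Eve is a knight.

Verification:
- Maya (knave) says "Eve always lies" - this is FALSE (a lie) because Eve is a knight.
- Dave (knight) says "Tara always lies" - this is TRUE because Tara is a knave.
- Tara (knave) says "Dave and I are the same type" - this is FALSE (a lie) because Tara is a knave and Dave is a knight.
- Frank (knight) says "Dave always speaks truthfully" - this is TRUE because Dave is a knight.
- Eve (knight) says "Tara is a liar" - this is TRUE because Tara is a knave.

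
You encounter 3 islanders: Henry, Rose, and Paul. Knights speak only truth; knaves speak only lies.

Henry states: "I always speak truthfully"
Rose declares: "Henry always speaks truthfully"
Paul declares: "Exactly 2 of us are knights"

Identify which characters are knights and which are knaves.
Henry is a knave.
Rose is a knave.
Paul is a knave.

Verification:
- Henry (knave) says "I always speak truthfully" - this is FALSE (a lie) because Henry is a knave.
- Rose (knave) says "Henry always speaks truthfully" - this is FALSE (a lie) because Henry is a knave.
- Paul (knave) says "Exactly 2 of us are knights" - this is FALSE (a lie) because there are 0 knights.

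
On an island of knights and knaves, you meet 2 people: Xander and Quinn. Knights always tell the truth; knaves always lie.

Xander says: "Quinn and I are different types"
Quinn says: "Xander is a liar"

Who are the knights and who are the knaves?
Xander is a knight.
Quinn is a knave.

Verification:
- Xander (knight) says "Quinn and I are different types" - this is TRUE because Xander is a knight and Quinn is a knave.
- Quinn (knave) says "Xander is a liar" - this is FALSE (a lie) because Xander is a knight.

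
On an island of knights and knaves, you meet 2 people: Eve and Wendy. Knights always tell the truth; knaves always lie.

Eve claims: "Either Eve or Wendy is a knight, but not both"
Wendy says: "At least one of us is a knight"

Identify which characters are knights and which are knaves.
Eve is a knave.
Wendy is a knave.

Verification:
- Eve (knave) says "Either Eve or Wendy is a knight, but not both" - this is FALSE (a lie) because Eve is a knave and Wendy is a knave.
- Wendy (knave) says "At least one of us is a knight" - this is FALSE (a lie) because no one is a knight.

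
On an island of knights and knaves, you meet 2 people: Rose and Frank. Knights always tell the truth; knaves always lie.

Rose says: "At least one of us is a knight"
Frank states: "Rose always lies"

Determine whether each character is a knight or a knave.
Rose is a knight.
Frank is a knave.

Verification:
- Rose (knight) says "At least one of us is a knight" - this is TRUE because Rose is a knight.
- Frank (knave) says "Rose always lies" - this is FALSE (a lie) because Rose is a knight.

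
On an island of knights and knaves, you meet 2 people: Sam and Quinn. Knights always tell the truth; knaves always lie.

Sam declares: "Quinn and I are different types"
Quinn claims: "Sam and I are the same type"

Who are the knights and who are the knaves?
Sam is a knight.
Quinn is a knave.

Verification:
- Sam (knight) says "Quinn and I are different types" - this is TRUE because Sam is a knight and Quinn is a knave.
- Quinn (knave) says "Sam and I are the same type" - this is FALSE (a lie) because Quinn is a knave and Sam is a knight.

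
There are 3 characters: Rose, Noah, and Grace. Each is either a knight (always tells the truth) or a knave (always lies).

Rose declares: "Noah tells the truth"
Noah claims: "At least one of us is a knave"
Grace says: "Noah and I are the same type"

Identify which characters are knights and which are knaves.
Rose is a knight.
Noah is a knight.
Grace is a knave.

Verification:
- Rose (knight) says "Noah tells the truth" - this is TRUE because Noah is a knight.
- Noah (knight) says "At least one of us is a knave" - this is TRUE because Grace is a knave.
- Grace (knave) says "Noah and I are the same type" - this is FALSE (a lie) because Grace is a knave and Noah is a knight.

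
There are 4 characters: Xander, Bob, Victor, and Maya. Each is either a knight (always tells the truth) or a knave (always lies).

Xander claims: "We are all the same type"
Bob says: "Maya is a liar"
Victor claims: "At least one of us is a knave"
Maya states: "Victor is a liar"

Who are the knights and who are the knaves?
Xander is a knave.
Bob is a knight.
Victor is a knight.
Maya is a knave.

Verification:
- Xander (knave) says "We are all the same type" - this is FALSE (a lie) because Bob and Victor are knights and Xander and Maya are knaves.
- Bob (knight) says "Maya is a liar" - this is TRUE because Maya is a knave.
- Victor (knight) says "At least one of us is a knave" - this is TRUE because Xander and Maya are knaves.
- Maya (knave) says "Victor is a liar" - this is FALSE (a lie) because Victor is a knight.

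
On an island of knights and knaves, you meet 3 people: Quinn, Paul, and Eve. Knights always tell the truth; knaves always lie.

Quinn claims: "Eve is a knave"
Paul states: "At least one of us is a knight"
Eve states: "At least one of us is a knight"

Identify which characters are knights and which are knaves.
Quinn is a knave.
Paul is a knight.
Eve is a knight.

Verification:
- Quinn (knave) says "Eve is a knave" - this is FALSE (a lie) because Eve is a knight.
- Paul (knight) says "At least one of us is a knight" - this is TRUE because Paul and Eve are knights.
- Eve (knight) says "At least one of us is a knight" - this is TRUE because Paul and Eve are knights.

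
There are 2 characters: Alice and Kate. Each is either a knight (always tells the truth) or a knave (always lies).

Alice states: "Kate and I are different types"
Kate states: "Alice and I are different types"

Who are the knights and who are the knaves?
Alice is a knave.
Kate is a knave.

Verification:
- Alice (knave) says "Kate and I are different types" - this is FALSE (a lie) because Alice is a knave and Kate is a knave.
- Kate (knave) says "Alice and I are different types" - this is FALSE (a lie) because Kate is a knave and Alice is a knave.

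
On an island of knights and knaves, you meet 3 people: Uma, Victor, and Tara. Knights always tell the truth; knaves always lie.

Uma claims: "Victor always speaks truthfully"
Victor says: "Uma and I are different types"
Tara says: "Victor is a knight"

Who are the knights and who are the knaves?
Uma is a knave.
Victor is a knave.
Tara is a knave.

Verification:
- Uma (knave) says "Victor always speaks truthfully" - this is FALSE (a lie) because Victor is a knave.
- Victor (knave) says "Uma and I are different types" - this is FALSE (a lie) because Victor is a knave and Uma is a knave.
- Tara (knave) says "Victor is a knight" - this is FALSE (a lie) because Victor is a knave.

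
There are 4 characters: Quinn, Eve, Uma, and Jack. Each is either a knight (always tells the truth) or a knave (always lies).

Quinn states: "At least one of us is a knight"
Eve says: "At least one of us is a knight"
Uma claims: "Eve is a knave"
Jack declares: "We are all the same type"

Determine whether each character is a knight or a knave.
Quinn is a knight.
Eve is a knight.
Uma is a knave.
Jack is a knave.

Verification:
- Quinn (knight) says "At least one of us is a knight" - this is TRUE because Quinn and Eve are knights.
- Eve (knight) says "At least one of us is a knight" - this is TRUE because Quinn and Eve are knights.
- Uma (knave) says "Eve is a knave" - this is FALSE (a lie) because Eve is a knight.
- Jack (knave) says "We are all the same type" - this is FALSE (a lie) because Quinn and Eve are knights and Uma and Jack are knaves.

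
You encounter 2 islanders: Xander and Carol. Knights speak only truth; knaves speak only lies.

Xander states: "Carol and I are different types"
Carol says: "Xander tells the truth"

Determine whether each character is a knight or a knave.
Xander is a knave.
Carol is a knave.

Verification:
- Xander (knave) says "Carol and I are different types" - this is FALSE (a lie) because Xander is a knave and Carol is a knave.
- Carol (knave) says "Xander tells the truth" - this is FALSE (a lie) because Xander is a knave.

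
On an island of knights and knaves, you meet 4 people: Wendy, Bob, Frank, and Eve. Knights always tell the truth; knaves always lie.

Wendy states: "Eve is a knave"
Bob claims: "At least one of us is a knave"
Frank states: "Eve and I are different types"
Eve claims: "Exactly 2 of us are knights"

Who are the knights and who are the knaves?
Wendy is a knight.
Bob is a knight.
Frank is a knight.
Eve is a knave.

Verification:
- Wendy (knight) says "Eve is a knave" - this is TRUE because Eve is a knave.
- Bob (knight) says "At least one of us is a knave" - this is TRUE because Eve is a knave.
- Frank (knight) says "Eve and I are different types" - this is TRUE because Frank is a knight and Eve is a knave.
- Eve (knave) says "Exactly 2 of us are knights" - this is FALSE (a lie) because there are 3 knights.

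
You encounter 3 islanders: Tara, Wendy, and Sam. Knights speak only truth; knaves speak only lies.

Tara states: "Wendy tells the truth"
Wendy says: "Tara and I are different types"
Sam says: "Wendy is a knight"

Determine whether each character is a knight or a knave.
Tara is a knave.
Wendy is a knave.
Sam is a knave.

Verification:
- Tara (knave) says "Wendy tells the truth" - this is FALSE (a lie) because Wendy is a knave.
- Wendy (knave) says "Tara and I are different types" - this is FALSE (a lie) because Wendy is a knave and Tara is a knave.
- Sam (knave) says "Wendy is a knight" - this is FALSE (a lie) because Wendy is a knave.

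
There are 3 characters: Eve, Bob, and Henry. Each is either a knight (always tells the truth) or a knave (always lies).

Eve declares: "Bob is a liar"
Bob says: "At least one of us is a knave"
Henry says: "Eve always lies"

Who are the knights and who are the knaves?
Eve is a knave.
Bob is a knight.
Henry is a knight.

Verification:
- Eve (knave) says "Bob is a liar" - this is FALSE (a lie) because Bob is a knight.
- Bob (knight) says "At least one of us is a knave" - this is TRUE because Eve is a knave.
- Henry (knight) says "Eve always lies" - this is TRUE because Eve is a knave.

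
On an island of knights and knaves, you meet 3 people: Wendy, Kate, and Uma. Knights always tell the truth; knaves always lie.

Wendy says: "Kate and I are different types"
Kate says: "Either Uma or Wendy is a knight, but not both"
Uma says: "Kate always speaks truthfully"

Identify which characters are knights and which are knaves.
Wendy is a knave.
Kate is a knave.
Uma is a knave.

Verification:
- Wendy (knave) says "Kate and I are different types" - this is FALSE (a lie) because Wendy is a knave and Kate is a knave.
- Kate (knave) says "Either Uma or Wendy is a knight, but not both" - this is FALSE (a lie) because Uma is a knave and Wendy is a knave.
- Uma (knave) says "Kate always speaks truthfully" - this is FALSE (a lie) because Kate is a knave.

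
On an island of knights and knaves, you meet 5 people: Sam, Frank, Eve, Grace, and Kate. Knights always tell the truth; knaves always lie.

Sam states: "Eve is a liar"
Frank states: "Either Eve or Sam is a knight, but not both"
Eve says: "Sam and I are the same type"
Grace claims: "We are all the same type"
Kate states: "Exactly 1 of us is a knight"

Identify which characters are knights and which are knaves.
Sam is a knight.
Frank is a knight.
Eve is a knave.
Grace is a knave.
Kate is a knave.

Verification:
- Sam (knight) says "Eve is a liar" - this is TRUE because Eve is a knave.
- Frank (knight) says "Either Eve or Sam is a knight, but not both" - this is TRUE because Eve is a knave and Sam is a knight.
- Eve (knave) says "Sam and I are the same type" - this is FALSE (a lie) because Eve is a knave and Sam is a knight.
- Grace (knave) says "We are all the same type" - this is FALSE (a lie) because Sam and Frank are knights and Eve, Grace, and Kate are knaves.
- Kate (knave) says "Exactly 1 of us is a knight" - this is FALSE (a lie) because there are 2 knights.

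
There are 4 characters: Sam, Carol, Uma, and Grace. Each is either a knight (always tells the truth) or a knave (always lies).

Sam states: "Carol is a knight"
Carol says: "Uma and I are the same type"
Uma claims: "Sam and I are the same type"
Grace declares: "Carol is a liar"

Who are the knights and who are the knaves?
Sam is a knight.
Carol is a knight.
Uma is a knight.
Grace is a knave.

Verification:
- Sam (knight) says "Carol is a knight" - this is TRUE because Carol is a knight.
- Carol (knight) says "Uma and I are the same type" - this is TRUE because Carol is a knight and Uma is a knight.
- Uma (knight) says "Sam and I are the same type" - this is TRUE because Uma is a knight and Sam is a knight.
- Grace (knave) says "Carol is a liar" - this is FALSE (a lie) because Carol is a knight.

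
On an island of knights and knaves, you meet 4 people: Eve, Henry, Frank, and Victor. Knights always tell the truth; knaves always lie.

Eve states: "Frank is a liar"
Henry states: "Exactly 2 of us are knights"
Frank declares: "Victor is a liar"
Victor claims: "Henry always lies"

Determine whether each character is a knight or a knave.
Eve is a knave.
Henry is a knight.
Frank is a knight.
Victor is a knave.

Verification:
- Eve (knave) says "Frank is a liar" - this is FALSE (a lie) because Frank is a knight.
- Henry (knight) says "Exactly 2 of us are knights" - this is TRUE because there are 2 knights.
- Frank (knight) says "Victor is a liar" - this is TRUE because Victor is a knave.
- Victor (knave) says "Henry always lies" - this is FALSE (a lie) because Henry is a knight.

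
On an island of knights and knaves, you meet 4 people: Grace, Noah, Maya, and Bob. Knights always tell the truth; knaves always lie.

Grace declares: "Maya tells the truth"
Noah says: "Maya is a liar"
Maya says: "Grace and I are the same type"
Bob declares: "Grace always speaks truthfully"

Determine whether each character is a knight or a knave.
Grace is a knight.
Noah is a knave.
Maya is a knight.
Bob is a knight.

Verification:
- Grace (knight) says "Maya tells the truth" - this is TRUE because Maya is a knight.
- Noah (knave) says "Maya is a liar" - this is FALSE (a lie) because Maya is a knight.
- Maya (knight) says "Grace and I are the same type" - this is TRUE because Maya is a knight and Grace is a knight.
- Bob (knight) says "Grace always speaks truthfully" - this is TRUE because Grace is a knight.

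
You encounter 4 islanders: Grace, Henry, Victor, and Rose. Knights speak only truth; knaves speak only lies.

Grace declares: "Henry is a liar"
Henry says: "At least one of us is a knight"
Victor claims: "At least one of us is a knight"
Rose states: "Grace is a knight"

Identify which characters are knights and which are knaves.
Grace is a knave.
Henry is a knight.
Victor is a knight.
Rose is a knave.

Verification:
- Grace (knave) says "Henry is a liar" - this is FALSE (a lie) because Henry is a knight.
- Henry (knight) says "At least one of us is a knight" - this is TRUE because Henry and Victor are knights.
- Victor (knight) says "At least one of us is a knight" - this is TRUE because Henry and Victor are knights.
- Rose (knave) says "Grace is a knight" - this is FALSE (a lie) because Grace is a knave.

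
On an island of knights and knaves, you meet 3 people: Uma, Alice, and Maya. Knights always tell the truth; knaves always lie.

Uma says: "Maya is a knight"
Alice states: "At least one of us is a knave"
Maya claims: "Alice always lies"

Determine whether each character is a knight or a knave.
Uma is a knave.
Alice is a knight.
Maya is a knave.

Verification:
- Uma (knave) says "Maya is a knight" - this is FALSE (a lie) because Maya is a knave.
- Alice (knight) says "At least one of us is a knave" - this is TRUE because Uma and Maya are knaves.
- Maya (knave) says "Alice always lies" - this is FALSE (a lie) because Alice is a knight.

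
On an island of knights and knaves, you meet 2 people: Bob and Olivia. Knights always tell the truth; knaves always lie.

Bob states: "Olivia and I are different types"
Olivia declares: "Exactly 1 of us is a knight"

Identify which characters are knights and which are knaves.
Bob is a knave.
Olivia is a knave.

Verification:
- Bob (knave) says "Olivia and I are different types" - this is FALSE (a lie) because Bob is a knave and Olivia is a knave.
- Olivia (knave) says "Exactly 1 of us is a knight" - this is FALSE (a lie) because there are 0 knights.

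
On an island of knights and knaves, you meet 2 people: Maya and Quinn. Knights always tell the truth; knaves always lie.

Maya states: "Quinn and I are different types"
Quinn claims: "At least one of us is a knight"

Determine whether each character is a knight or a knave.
Maya is a knave.
Quinn is a knave.

Verification:
- Maya (knave) says "Quinn and I are different types" - this is FALSE (a lie) because Maya is a knave and Quinn is a knave.
- Quinn (knave) says "At least one of us is a knight" - this is FALSE (a lie) because no one is a knight.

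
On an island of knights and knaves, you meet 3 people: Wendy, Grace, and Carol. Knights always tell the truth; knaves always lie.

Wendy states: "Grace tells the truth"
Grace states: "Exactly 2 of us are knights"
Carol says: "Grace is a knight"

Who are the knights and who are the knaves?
Wendy is a knave.
Grace is a knave.
Carol is a knave.

Verification:
- Wendy (knave) says "Grace tells the truth" - this is FALSE (a lie) because Grace is a knave.
- Grace (knave) says "Exactly 2 of us are knights" - this is FALSE (a lie) because there are 0 knights.
- Carol (knave) says "Grace is a knight" - this is FALSE (a lie) because Grace is a knave.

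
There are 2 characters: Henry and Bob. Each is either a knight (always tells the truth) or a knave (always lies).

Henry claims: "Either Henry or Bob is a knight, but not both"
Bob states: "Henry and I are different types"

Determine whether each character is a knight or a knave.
Henry is a knave.
Bob is a knave.

Verification:
- Henry (knave) says "Either Henry or Bob is a knight, but not both" - this is FALSE (a lie) because Henry is a knave and Bob is a knave.
- Bob (knave) says "Henry and I are different types" - this is FALSE (a lie) because Bob is a knave and Henry is a knave.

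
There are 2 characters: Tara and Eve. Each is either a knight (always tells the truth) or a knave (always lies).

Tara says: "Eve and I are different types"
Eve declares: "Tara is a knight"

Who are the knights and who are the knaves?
Tara is a knave.
Eve is a knave.

Verification:
- Tara (knave) says "Eve and I are different types" - this is FALSE (a lie) because Tara is a knave and Eve is a knave.
- Eve (knave) says "Tara is a knight" - this is FALSE (a lie) because Tara is a knave.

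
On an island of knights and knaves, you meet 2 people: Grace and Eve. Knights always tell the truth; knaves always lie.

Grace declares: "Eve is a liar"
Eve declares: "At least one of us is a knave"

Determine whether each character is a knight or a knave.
Grace is a knave.
Eve is a knight.

Verification:
- Grace (knave) says "Eve is a liar" - this is FALSE (a lie) because Eve is a knight.
- Eve (knight) says "At least one of us is a knave" - this is TRUE because Grace is a knave.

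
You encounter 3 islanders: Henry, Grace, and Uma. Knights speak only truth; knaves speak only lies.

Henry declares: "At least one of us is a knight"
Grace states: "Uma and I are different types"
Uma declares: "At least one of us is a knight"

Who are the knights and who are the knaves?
Henry is a knave.
Grace is a knave.
Uma is a knave.

Verification:
- Henry (knave) says "At least one of us is a knight" - this is FALSE (a lie) because no one is a knight.
- Grace (knave) says "Uma and I are different types" - this is FALSE (a lie) because Grace is a knave and Uma is a knave.
- Uma (knave) says "At least one of us is a knight" - this is FALSE (a lie) because no one is a knight.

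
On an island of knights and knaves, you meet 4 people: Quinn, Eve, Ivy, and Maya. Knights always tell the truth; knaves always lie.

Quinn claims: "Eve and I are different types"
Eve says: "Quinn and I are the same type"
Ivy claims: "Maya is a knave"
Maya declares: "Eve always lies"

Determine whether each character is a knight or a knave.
Quinn is a knight.
Eve is a knave.
Ivy is a knave.
Maya is a knight.

Verification:
- Quinn (knight) says "Eve and I are different types" - this is TRUE because Quinn is a knight and Eve is a knave.
- Eve (knave) says "Quinn and I are the same type" - this is FALSE (a lie) because Eve is a knave and Quinn is a knight.
- Ivy (knave) says "Maya is a knave" - this is FALSE (a lie) because Maya is a knight.
- Maya (knight) says "Eve always lies" - this is TRUE because Eve is a knave.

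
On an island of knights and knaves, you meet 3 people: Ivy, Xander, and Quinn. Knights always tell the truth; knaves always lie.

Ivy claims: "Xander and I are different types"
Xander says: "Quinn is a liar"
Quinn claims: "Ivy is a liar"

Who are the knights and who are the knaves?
Ivy is a knave.
Xander is a knave.
Quinn is a knight.

Verification:
- Ivy (knave) says "Xander and I are different types" - this is FALSE (a lie) because Ivy is a knave and Xander is a knave.
- Xander (knave) says "Quinn is a liar" - this is FALSE (a lie) because Quinn is a knight.
- Quinn (knight) says "Ivy is a liar" - this is TRUE because Ivy is a knave.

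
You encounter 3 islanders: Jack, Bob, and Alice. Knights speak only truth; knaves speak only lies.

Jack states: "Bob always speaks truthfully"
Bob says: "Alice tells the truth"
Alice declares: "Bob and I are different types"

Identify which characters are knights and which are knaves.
Jack is a knave.
Bob is a knave.
Alice is a knave.

Verification:
- Jack (knave) says "Bob always speaks truthfully" - this is FALSE (a lie) because Bob is a knave.
- Bob (knave) says "Alice tells the truth" - this is FALSE (a lie) because Alice is a knave.
- Alice (knave) says "Bob and I are different types" - this is FALSE (a lie) because Alice is a knave and Bob is a knave.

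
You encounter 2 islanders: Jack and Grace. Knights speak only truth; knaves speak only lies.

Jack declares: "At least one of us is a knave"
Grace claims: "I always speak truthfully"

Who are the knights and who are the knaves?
Jack is a knight.
Grace is a knave.

Verification:
- Jack (knight) says "At least one of us is a knave" - this is TRUE because Grace is a knave.
- Grace (knave) says "I always speak truthfully" - this is FALSE (a lie) because Grace is a knave.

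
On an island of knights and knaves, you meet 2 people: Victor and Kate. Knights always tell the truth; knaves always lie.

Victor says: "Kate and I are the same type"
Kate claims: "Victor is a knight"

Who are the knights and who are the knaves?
Victor is a knight.
Kate is a knight.

Verification:
- Victor (knight) says "Kate and I are the same type" - this is TRUE because Victor is a knight and Kate is a knight.
- Kate (knight) says "Victor is a knight" - this is TRUE because Victor is a knight.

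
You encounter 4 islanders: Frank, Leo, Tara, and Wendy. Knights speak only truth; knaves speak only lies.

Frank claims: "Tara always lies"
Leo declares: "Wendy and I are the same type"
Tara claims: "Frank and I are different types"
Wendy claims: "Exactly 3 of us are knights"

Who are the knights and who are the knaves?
Frank is a knave.
Leo is a knight.
Tara is a knight.
Wendy is a knight.

Verification:
- Frank (knave) says "Tara always lies" - this is FALSE (a lie) because Tara is a knight.
- Leo (knight) says "Wendy and I are the same type" - this is TRUE because Leo is a knight and Wendy is a knight.
- Tara (knight) says "Frank and I are different types" - this is TRUE because Tara is a knight and Frank is a knave.
- Wendy (knight) says "Exactly 3 of us are knights" - this is TRUE because there are 3 knights.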